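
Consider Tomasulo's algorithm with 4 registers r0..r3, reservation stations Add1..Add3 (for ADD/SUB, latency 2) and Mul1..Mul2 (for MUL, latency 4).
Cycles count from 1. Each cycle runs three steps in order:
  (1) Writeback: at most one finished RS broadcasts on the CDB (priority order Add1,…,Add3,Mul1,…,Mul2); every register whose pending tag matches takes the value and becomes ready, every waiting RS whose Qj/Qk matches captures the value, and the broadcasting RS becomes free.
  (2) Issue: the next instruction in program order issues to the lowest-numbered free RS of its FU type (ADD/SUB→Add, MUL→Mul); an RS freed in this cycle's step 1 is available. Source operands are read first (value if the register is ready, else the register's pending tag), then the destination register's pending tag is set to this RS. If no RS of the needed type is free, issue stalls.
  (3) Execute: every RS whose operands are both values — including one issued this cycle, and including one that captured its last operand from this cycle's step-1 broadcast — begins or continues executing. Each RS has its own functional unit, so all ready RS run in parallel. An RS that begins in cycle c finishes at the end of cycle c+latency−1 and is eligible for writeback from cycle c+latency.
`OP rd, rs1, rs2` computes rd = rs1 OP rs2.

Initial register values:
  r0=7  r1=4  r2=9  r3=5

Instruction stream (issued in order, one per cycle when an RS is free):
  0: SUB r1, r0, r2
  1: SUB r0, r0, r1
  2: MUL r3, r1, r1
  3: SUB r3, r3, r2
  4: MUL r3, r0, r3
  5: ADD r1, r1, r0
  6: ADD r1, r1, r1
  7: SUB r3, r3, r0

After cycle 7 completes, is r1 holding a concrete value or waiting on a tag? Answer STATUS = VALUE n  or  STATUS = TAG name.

c1: issue SUB r1<-Add1 | r0:7,r1:Add1,r2:9,r3:5
c2: issue SUB r0<-Add2 | r0:Add2,r1:Add1,r2:9,r3:5
c3: CDB Add1=-2; issue MUL r3<-Mul1 | r0:Add2,r1:-2,r2:9,r3:Mul1
c4: issue SUB r3<-Add1 | r0:Add2,r1:-2,r2:9,r3:Add1
c5: CDB Add2=9; issue MUL r3<-Mul2 | r0:9,r1:-2,r2:9,r3:Mul2
c6: issue ADD r1<-Add2 | r0:9,r1:Add2,r2:9,r3:Mul2
c7: CDB Mul1=4; issue ADD r1<-Add3 | r0:9,r1:Add3,r2:9,r3:Mul2

STATUS = TAG Add3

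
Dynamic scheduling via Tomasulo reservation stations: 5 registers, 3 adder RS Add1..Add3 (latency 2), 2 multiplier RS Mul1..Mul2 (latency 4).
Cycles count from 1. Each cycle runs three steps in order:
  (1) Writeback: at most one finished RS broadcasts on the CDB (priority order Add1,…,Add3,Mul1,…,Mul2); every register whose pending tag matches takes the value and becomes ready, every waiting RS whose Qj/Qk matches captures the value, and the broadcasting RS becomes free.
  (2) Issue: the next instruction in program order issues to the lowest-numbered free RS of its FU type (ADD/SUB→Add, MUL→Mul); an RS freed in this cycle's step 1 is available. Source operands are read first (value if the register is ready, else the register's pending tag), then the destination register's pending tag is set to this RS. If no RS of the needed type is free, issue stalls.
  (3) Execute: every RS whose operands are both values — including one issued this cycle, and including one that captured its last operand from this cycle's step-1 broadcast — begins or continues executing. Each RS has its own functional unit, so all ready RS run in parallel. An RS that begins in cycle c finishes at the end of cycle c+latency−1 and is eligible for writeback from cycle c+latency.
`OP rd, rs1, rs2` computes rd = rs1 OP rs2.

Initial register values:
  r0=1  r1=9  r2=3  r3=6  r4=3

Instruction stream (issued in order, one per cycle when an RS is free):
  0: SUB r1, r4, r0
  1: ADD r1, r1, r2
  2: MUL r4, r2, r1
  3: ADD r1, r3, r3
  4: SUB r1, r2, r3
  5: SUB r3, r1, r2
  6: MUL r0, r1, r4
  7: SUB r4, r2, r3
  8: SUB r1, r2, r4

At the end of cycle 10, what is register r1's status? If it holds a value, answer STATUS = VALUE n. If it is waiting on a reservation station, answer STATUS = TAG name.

c1: issue SUB r1<-Add1 | r0:1,r1:Add1,r2:3,r3:6,r4:3
c2: issue ADD r1<-Add2 | r0:1,r1:Add2,r2:3,r3:6,r4:3
c3: CDB Add1=2; issue MUL r4<-Mul1 | r0:1,r1:Add2,r2:3,r3:6,r4:Mul1
c4: issue ADD r1<-Add1 | r0:1,r1:Add1,r2:3,r3:6,r4:Mul1
c5: CDB Add2=5; issue SUB r1<-Add2 | r0:1,r1:Add2,r2:3,r3:6,r4:Mul1
c6: CDB Add1=12; issue SUB r3<-Add1 | r0:1,r1:Add2,r2:3,r3:Add1,r4:Mul1
c7: CDB Add2=-3; issue MUL r0<-Mul2 | r0:Mul2,r1:-3,r2:3,r3:Add1,r4:Mul1
c8: issue SUB r4<-Add2 | r0:Mul2,r1:-3,r2:3,r3:Add1,r4:Add2
c9: CDB Add1=-6; issue SUB r1<-Add1 | r0:Mul2,r1:Add1,r2:3,r3:-6,r4:Add2
c10: CDB Mul1=15 | r0:Mul2,r1:Add1,r2:3,r3:-6,r4:Add2

STATUS = TAG Add1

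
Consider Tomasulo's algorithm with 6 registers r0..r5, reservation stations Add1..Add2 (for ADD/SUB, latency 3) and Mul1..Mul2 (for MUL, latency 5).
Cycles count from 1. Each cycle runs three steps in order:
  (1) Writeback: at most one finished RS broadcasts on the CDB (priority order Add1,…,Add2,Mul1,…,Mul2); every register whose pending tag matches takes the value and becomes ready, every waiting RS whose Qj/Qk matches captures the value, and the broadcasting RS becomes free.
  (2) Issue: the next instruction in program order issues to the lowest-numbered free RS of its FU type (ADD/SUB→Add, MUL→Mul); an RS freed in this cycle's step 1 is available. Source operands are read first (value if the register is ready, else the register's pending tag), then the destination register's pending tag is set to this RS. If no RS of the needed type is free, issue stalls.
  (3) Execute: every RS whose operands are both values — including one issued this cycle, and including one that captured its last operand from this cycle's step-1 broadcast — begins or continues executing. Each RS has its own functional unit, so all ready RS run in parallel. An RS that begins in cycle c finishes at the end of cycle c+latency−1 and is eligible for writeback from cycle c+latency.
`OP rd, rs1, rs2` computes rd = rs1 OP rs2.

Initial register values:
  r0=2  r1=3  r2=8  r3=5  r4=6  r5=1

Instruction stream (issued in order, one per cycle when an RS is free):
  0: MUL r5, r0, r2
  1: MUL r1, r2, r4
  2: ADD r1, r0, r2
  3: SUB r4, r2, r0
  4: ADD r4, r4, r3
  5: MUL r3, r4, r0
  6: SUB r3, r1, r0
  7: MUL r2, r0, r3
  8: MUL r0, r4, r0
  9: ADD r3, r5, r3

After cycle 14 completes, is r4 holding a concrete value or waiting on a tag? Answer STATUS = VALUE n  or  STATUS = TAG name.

cycle 1: issue MUL r5<-Mul1 // r0:2,r1:3,r2:8,r3:5,r4:6,r5:Mul1
cycle 2: issue MUL r1<-Mul2 // r0:2,r1:Mul2,r2:8,r3:5,r4:6,r5:Mul1
cycle 3: issue ADD r1<-Add1 // r0:2,r1:Add1,r2:8,r3:5,r4:6,r5:Mul1
cycle 4: issue SUB r4<-Add2 // r0:2,r1:Add1,r2:8,r3:5,r4:Add2,r5:Mul1
cycle 5: stall // r0:2,r1:Add1,r2:8,r3:5,r4:Add2,r5:Mul1
cycle 6: CDB Add1=10; issue ADD r4<-Add1 // r0:2,r1:10,r2:8,r3:5,r4:Add1,r5:Mul1
cycle 7: CDB Add2=6; stall // r0:2,r1:10,r2:8,r3:5,r4:Add1,r5:Mul1
cycle 8: CDB Mul1=16; issue MUL r3<-Mul1 // r0:2,r1:10,r2:8,r3:Mul1,r4:Add1,r5:16
cycle 9: CDB Mul2=48; issue SUB r3<-Add2 // r0:2,r1:10,r2:8,r3:Add2,r4:Add1,r5:16
cycle 10: CDB Add1=11; issue MUL r2<-Mul2 // r0:2,r1:10,r2:Mul2,r3:Add2,r4:11,r5:16
cycle 11: stall // r0:2,r1:10,r2:Mul2,r3:Add2,r4:11,r5:16
cycle 12: CDB Add2=8; stall // r0:2,r1:10,r2:Mul2,r3:8,r4:11,r5:16
cycle 13: stall // r0:2,r1:10,r2:Mul2,r3:8,r4:11,r5:16
cycle 14: stall // r0:2,r1:10,r2:Mul2,r3:8,r4:11,r5:16

STATUS = VALUE 11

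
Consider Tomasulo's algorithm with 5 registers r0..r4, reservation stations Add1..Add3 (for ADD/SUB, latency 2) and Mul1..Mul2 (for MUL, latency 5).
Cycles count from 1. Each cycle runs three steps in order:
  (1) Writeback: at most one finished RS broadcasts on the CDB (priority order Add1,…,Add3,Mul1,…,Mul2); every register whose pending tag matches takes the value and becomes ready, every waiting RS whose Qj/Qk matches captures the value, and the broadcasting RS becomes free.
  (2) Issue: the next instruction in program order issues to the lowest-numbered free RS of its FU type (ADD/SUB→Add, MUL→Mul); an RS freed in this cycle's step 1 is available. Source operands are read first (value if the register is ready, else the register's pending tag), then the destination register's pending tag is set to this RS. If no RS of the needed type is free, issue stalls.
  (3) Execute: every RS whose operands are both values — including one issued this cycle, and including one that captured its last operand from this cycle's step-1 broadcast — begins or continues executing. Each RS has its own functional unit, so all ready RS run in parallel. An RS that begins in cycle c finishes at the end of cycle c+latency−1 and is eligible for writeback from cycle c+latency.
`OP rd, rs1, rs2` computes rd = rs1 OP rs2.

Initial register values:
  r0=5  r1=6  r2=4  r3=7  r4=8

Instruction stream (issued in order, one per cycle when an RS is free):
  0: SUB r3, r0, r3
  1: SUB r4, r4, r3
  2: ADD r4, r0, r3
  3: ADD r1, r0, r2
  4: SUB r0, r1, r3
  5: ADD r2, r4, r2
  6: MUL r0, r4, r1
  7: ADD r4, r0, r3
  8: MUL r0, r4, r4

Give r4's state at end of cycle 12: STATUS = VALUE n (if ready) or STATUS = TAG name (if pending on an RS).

c1: issue SUB r3<-Add1 | r0:5,r1:6,r2:4,r3:Add1,r4:8
c2: issue SUB r4<-Add2 | r0:5,r1:6,r2:4,r3:Add1,r4:Add2
c3: CDB Add1=-2; issue ADD r4<-Add1 | r0:5,r1:6,r2:4,r3:-2,r4:Add1
c4: issue ADD r1<-Add3 | r0:5,r1:Add3,r2:4,r3:-2,r4:Add1
c5: CDB Add1=3; issue SUB r0<-Add1 | r0:Add1,r1:Add3,r2:4,r3:-2,r4:3
c6: CDB Add2=10; issue ADD r2<-Add2 | r0:Add1,r1:Add3,r2:Add2,r3:-2,r4:3
c7: CDB Add3=9; issue MUL r0<-Mul1 | r0:Mul1,r1:9,r2:Add2,r3:-2,r4:3
c8: CDB Add2=7; issue ADD r4<-Add2 | r0:Mul1,r1:9,r2:7,r3:-2,r4:Add2
c9: CDB Add1=11; issue MUL r0<-Mul2 | r0:Mul2,r1:9,r2:7,r3:-2,r4:Add2
c10: - | r0:Mul2,r1:9,r2:7,r3:-2,r4:Add2
c11: - | r0:Mul2,r1:9,r2:7,r3:-2,r4:Add2
c12: CDB Mul1=27 | r0:Mul2,r1:9,r2:7,r3:-2,r4:Add2

STATUS = TAG Add2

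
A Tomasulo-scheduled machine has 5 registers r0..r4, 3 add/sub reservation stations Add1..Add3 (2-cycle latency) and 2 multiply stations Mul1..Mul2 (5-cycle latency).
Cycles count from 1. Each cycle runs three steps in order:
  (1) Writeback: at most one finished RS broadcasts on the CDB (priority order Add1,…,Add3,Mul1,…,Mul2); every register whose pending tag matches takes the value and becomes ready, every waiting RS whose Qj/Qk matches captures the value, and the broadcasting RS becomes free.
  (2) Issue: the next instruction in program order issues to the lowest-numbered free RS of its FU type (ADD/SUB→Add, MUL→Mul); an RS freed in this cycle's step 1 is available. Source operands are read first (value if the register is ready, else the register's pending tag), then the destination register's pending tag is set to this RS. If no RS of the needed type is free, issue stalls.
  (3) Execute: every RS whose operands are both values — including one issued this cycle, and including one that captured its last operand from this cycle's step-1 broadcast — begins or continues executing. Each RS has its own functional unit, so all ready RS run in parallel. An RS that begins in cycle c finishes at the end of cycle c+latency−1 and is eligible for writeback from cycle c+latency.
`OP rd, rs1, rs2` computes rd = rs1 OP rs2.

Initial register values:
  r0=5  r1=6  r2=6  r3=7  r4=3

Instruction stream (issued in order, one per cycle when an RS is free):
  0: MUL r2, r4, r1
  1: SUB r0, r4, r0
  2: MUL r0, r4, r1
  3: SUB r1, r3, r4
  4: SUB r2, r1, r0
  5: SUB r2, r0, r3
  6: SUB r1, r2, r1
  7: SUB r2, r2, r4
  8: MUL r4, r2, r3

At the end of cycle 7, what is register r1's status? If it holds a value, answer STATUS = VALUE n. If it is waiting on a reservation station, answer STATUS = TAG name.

  c1: issue MUL r2<-Mul1  regs: r0:5,r1:6,r2:Mul1,r3:7,r4:3
  c2: issue SUB r0<-Add1  regs: r0:Add1,r1:6,r2:Mul1,r3:7,r4:3
  c3: issue MUL r0<-Mul2  regs: r0:Mul2,r1:6,r2:Mul1,r3:7,r4:3
  c4: CDB Add1=-2; issue SUB r1<-Add1  regs: r0:Mul2,r1:Add1,r2:Mul1,r3:7,r4:3
  c5: issue SUB r2<-Add2  regs: r0:Mul2,r1:Add1,r2:Add2,r3:7,r4:3
  c6: CDB Add1=4; issue SUB r2<-Add1  regs: r0:Mul2,r1:4,r2:Add1,r3:7,r4:3
  c7: CDB Mul1=18; issue SUB r1<-Add3  regs: r0:Mul2,r1:Add3,r2:Add1,r3:7,r4:3

STATUS = TAG Add3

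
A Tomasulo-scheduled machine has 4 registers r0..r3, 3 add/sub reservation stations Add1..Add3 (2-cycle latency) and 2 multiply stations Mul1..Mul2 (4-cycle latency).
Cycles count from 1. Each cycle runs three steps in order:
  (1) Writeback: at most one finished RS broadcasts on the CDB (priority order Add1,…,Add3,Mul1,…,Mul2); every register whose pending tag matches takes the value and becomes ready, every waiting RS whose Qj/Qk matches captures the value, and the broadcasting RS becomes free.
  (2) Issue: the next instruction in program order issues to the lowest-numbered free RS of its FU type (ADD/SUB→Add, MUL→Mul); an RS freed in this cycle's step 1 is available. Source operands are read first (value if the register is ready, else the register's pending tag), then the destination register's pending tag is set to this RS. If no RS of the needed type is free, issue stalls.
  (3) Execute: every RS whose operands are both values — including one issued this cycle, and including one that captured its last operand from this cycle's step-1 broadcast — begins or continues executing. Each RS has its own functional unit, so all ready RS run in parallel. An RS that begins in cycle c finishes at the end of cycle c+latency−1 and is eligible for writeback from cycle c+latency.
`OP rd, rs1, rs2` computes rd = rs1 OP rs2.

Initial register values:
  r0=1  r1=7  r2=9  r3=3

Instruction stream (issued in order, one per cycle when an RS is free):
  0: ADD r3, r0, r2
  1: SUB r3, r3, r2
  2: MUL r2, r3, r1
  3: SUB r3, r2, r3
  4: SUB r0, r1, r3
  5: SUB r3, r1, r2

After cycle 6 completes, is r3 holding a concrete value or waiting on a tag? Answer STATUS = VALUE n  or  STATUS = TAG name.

STATUS = TAG Add3

c1: issue ADD r3<-Add1 | r0:1,r1:7,r2:9,r3:Add1
c2: issue SUB r3<-Add2 | r0:1,r1:7,r2:9,r3:Add2
c3: CDB Add1=10; issue MUL r2<-Mul1 | r0:1,r1:7,r2:Mul1,r3:Add2
c4: issue SUB r3<-Add1 | r0:1,r1:7,r2:Mul1,r3:Add1
c5: CDB Add2=1; issue SUB r0<-Add2 | r0:Add2,r1:7,r2:Mul1,r3:Add1
c6: issue SUB r3<-Add3 | r0:Add2,r1:7,r2:Mul1,r3:Add3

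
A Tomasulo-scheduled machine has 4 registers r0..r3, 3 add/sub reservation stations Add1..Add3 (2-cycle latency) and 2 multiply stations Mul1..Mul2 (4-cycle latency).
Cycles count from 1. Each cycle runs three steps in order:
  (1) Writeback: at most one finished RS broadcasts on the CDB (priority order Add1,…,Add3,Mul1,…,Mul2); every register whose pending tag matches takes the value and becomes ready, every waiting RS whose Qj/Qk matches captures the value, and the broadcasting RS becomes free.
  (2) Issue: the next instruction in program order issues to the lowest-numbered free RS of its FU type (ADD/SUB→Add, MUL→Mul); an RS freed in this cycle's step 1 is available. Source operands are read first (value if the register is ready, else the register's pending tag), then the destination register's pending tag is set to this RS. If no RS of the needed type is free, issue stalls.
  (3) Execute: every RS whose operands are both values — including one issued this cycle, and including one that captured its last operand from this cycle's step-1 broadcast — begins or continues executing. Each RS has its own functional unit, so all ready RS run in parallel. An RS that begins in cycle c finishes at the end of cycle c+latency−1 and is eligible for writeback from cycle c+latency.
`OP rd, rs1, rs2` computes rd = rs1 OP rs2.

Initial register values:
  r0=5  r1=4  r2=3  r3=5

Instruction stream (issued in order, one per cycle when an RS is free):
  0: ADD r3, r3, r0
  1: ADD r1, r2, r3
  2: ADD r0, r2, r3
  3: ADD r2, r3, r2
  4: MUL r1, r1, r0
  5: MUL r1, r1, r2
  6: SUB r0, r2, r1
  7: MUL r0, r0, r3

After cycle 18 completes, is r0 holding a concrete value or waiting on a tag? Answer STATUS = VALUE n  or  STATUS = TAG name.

  c1: issue ADD r3<-Add1  regs: r0:5,r1:4,r2:3,r3:Add1
  c2: issue ADD r1<-Add2  regs: r0:5,r1:Add2,r2:3,r3:Add1
  c3: CDB Add1=10; issue ADD r0<-Add1  regs: r0:Add1,r1:Add2,r2:3,r3:10
  c4: issue ADD r2<-Add3  regs: r0:Add1,r1:Add2,r2:Add3,r3:10
  c5: CDB Add1=13; issue MUL r1<-Mul1  regs: r0:13,r1:Mul1,r2:Add3,r3:10
  c6: CDB Add2=13; issue MUL r1<-Mul2  regs: r0:13,r1:Mul2,r2:Add3,r3:10
  c7: CDB Add3=13; issue SUB r0<-Add1  regs: r0:Add1,r1:Mul2,r2:13,r3:10
  c8: stall  regs: r0:Add1,r1:Mul2,r2:13,r3:10
  c9: stall  regs: r0:Add1,r1:Mul2,r2:13,r3:10
  c10: CDB Mul1=169; issue MUL r0<-Mul1  regs: r0:Mul1,r1:Mul2,r2:13,r3:10
  c11: -  regs: r0:Mul1,r1:Mul2,r2:13,r3:10
  c12: -  regs: r0:Mul1,r1:Mul2,r2:13,r3:10
  c13: -  regs: r0:Mul1,r1:Mul2,r2:13,r3:10
  c14: CDB Mul2=2197  regs: r0:Mul1,r1:2197,r2:13,r3:10
  c15: -  regs: r0:Mul1,r1:2197,r2:13,r3:10
  c16: CDB Add1=-2184  regs: r0:Mul1,r1:2197,r2:13,r3:10
  c17: -  regs: r0:Mul1,r1:2197,r2:13,r3:10
  c18: -  regs: r0:Mul1,r1:2197,r2:13,r3:10

STATUS = TAG Mul1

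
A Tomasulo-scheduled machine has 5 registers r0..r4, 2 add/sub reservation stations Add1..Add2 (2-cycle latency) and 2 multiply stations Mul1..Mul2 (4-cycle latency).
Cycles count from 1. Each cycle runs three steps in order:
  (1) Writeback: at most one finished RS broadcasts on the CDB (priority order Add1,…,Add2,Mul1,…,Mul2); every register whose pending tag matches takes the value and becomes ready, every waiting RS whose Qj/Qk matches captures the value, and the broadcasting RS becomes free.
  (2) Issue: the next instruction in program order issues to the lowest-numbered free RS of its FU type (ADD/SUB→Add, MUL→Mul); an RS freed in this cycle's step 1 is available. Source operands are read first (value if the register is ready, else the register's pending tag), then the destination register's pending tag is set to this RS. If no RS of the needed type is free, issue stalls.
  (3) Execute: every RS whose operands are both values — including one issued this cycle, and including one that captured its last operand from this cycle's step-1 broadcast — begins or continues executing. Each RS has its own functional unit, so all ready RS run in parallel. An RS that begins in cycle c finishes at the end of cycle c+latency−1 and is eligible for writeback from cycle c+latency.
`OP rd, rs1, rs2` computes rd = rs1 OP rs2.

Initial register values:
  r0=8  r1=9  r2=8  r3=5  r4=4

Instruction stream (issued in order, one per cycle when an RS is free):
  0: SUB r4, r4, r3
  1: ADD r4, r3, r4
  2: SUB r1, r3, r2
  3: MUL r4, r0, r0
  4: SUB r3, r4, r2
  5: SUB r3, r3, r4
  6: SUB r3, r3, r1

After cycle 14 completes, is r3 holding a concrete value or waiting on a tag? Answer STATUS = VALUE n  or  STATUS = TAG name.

STATUS = VALUE -5

  c1: issue SUB r4<-Add1  regs: r0:8,r1:9,r2:8,r3:5,r4:Add1
  c2: issue ADD r4<-Add2  regs: r0:8,r1:9,r2:8,r3:5,r4:Add2
  c3: CDB Add1=-1; issue SUB r1<-Add1  regs: r0:8,r1:Add1,r2:8,r3:5,r4:Add2
  c4: issue MUL r4<-Mul1  regs: r0:8,r1:Add1,r2:8,r3:5,r4:Mul1
  c5: CDB Add1=-3; issue SUB r3<-Add1  regs: r0:8,r1:-3,r2:8,r3:Add1,r4:Mul1
  c6: CDB Add2=4; issue SUB r3<-Add2  regs: r0:8,r1:-3,r2:8,r3:Add2,r4:Mul1
  c7: stall  regs: r0:8,r1:-3,r2:8,r3:Add2,r4:Mul1
  c8: CDB Mul1=64; stall  regs: r0:8,r1:-3,r2:8,r3:Add2,r4:64
  c9: stall  regs: r0:8,r1:-3,r2:8,r3:Add2,r4:64
  c10: CDB Add1=56; issue SUB r3<-Add1  regs: r0:8,r1:-3,r2:8,r3:Add1,r4:64
  c11: -  regs: r0:8,r1:-3,r2:8,r3:Add1,r4:64
  c12: CDB Add2=-8  regs: r0:8,r1:-3,r2:8,r3:Add1,r4:64
  c13: -  regs: r0:8,r1:-3,r2:8,r3:Add1,r4:64
  c14: CDB Add1=-5  regs: r0:8,r1:-3,r2:8,r3:-5,r4:64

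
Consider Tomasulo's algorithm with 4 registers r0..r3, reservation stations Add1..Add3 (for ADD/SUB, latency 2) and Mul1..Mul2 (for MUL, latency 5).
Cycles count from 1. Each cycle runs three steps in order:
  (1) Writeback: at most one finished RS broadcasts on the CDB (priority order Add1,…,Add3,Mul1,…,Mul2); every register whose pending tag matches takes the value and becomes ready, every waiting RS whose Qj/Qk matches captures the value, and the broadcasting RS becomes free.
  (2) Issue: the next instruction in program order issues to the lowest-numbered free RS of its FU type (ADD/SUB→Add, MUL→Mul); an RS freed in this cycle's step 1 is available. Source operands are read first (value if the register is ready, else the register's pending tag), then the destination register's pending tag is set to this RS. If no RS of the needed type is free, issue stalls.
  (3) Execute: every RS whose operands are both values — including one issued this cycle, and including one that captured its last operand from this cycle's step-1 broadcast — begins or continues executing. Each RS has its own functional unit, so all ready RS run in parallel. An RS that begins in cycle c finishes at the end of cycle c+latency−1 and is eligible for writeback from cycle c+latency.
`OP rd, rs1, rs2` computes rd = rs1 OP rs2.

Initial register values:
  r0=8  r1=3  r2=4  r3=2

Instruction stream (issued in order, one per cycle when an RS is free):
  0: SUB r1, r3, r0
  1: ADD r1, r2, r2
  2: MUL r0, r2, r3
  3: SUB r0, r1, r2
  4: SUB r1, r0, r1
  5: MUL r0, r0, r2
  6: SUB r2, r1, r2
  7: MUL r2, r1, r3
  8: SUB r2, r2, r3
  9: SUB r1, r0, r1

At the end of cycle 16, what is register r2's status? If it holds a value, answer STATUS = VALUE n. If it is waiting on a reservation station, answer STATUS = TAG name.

  c1: issue SUB r1<-Add1  regs: r0:8,r1:Add1,r2:4,r3:2
  c2: issue ADD r1<-Add2  regs: r0:8,r1:Add2,r2:4,r3:2
  c3: CDB Add1=-6; issue MUL r0<-Mul1  regs: r0:Mul1,r1:Add2,r2:4,r3:2
  c4: CDB Add2=8; issue SUB r0<-Add1  regs: r0:Add1,r1:8,r2:4,r3:2
  c5: issue SUB r1<-Add2  regs: r0:Add1,r1:Add2,r2:4,r3:2
  c6: CDB Add1=4; issue MUL r0<-Mul2  regs: r0:Mul2,r1:Add2,r2:4,r3:2
  c7: issue SUB r2<-Add1  regs: r0:Mul2,r1:Add2,r2:Add1,r3:2
  c8: CDB Add2=-4; stall  regs: r0:Mul2,r1:-4,r2:Add1,r3:2
  c9: CDB Mul1=8; issue MUL r2<-Mul1  regs: r0:Mul2,r1:-4,r2:Mul1,r3:2
  c10: CDB Add1=-8; issue SUB r2<-Add1  regs: r0:Mul2,r1:-4,r2:Add1,r3:2
  c11: CDB Mul2=16; issue SUB r1<-Add2  regs: r0:16,r1:Add2,r2:Add1,r3:2
  c12: -  regs: r0:16,r1:Add2,r2:Add1,r3:2
  c13: CDB Add2=20  regs: r0:16,r1:20,r2:Add1,r3:2
  c14: CDB Mul1=-8  regs: r0:16,r1:20,r2:Add1,r3:2
  c15: -  regs: r0:16,r1:20,r2:Add1,r3:2
  c16: CDB Add1=-10  regs: r0:16,r1:20,r2:-10,r3:2

STATUS = VALUE -10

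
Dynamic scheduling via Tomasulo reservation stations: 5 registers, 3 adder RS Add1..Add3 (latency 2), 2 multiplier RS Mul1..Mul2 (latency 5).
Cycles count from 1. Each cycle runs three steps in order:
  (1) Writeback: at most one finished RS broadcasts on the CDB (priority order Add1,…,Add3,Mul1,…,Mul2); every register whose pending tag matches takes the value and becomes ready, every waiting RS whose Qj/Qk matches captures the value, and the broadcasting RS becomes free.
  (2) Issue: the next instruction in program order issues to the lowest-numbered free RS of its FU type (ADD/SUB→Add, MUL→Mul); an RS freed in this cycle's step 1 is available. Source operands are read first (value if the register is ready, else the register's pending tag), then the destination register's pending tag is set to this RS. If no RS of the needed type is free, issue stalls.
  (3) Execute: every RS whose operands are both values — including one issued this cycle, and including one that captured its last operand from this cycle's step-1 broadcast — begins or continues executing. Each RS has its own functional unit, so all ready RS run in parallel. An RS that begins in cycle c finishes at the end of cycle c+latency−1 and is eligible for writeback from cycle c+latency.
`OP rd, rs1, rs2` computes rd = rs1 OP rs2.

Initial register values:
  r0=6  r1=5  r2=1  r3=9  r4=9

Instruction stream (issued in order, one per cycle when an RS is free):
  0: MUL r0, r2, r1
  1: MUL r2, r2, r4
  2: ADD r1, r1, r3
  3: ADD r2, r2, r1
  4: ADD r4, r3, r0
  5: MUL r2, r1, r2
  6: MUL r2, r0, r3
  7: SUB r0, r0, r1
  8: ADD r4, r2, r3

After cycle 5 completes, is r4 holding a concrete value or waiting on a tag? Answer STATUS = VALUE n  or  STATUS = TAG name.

  c1: issue MUL r0<-Mul1  regs: r0:Mul1,r1:5,r2:1,r3:9,r4:9
  c2: issue MUL r2<-Mul2  regs: r0:Mul1,r1:5,r2:Mul2,r3:9,r4:9
  c3: issue ADD r1<-Add1  regs: r0:Mul1,r1:Add1,r2:Mul2,r3:9,r4:9
  c4: issue ADD r2<-Add2  regs: r0:Mul1,r1:Add1,r2:Add2,r3:9,r4:9
  c5: CDB Add1=14; issue ADD r4<-Add1  regs: r0:Mul1,r1:14,r2:Add2,r3:9,r4:Add1

STATUS = TAG Add1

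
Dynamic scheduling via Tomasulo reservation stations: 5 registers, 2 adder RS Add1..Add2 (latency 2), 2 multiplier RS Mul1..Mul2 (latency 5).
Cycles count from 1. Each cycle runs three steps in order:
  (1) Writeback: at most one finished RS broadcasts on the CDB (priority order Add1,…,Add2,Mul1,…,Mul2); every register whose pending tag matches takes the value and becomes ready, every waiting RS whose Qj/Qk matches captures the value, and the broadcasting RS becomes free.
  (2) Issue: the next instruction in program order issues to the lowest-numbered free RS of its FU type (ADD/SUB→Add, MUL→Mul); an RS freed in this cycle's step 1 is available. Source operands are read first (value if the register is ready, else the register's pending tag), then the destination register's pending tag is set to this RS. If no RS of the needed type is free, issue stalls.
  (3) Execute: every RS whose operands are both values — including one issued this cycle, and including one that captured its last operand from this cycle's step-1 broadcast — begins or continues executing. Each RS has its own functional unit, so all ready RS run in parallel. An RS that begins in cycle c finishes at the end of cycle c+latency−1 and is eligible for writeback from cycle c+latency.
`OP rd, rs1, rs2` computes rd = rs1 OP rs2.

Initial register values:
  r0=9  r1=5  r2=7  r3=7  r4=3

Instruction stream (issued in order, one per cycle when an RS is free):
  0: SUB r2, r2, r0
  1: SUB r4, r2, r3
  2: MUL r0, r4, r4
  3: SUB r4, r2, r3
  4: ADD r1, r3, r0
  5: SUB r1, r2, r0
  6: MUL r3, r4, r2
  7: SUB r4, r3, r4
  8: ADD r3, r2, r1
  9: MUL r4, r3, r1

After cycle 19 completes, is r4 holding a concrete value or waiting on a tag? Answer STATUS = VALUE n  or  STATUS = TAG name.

STATUS = TAG Mul1

c1: issue SUB r2<-Add1 | r0:9,r1:5,r2:Add1,r3:7,r4:3
c2: issue SUB r4<-Add2 | r0:9,r1:5,r2:Add1,r3:7,r4:Add2
c3: CDB Add1=-2; issue MUL r0<-Mul1 | r0:Mul1,r1:5,r2:-2,r3:7,r4:Add2
c4: issue SUB r4<-Add1 | r0:Mul1,r1:5,r2:-2,r3:7,r4:Add1
c5: CDB Add2=-9; issue ADD r1<-Add2 | r0:Mul1,r1:Add2,r2:-2,r3:7,r4:Add1
c6: CDB Add1=-9; issue SUB r1<-Add1 | r0:Mul1,r1:Add1,r2:-2,r3:7,r4:-9
c7: issue MUL r3<-Mul2 | r0:Mul1,r1:Add1,r2:-2,r3:Mul2,r4:-9
c8: stall | r0:Mul1,r1:Add1,r2:-2,r3:Mul2,r4:-9
c9: stall | r0:Mul1,r1:Add1,r2:-2,r3:Mul2,r4:-9
c10: CDB Mul1=81; stall | r0:81,r1:Add1,r2:-2,r3:Mul2,r4:-9
c11: stall | r0:81,r1:Add1,r2:-2,r3:Mul2,r4:-9
c12: CDB Add1=-83; issue SUB r4<-Add1 | r0:81,r1:-83,r2:-2,r3:Mul2,r4:Add1
c13: CDB Add2=88; issue ADD r3<-Add2 | r0:81,r1:-83,r2:-2,r3:Add2,r4:Add1
c14: CDB Mul2=18; issue MUL r4<-Mul1 | r0:81,r1:-83,r2:-2,r3:Add2,r4:Mul1
c15: CDB Add2=-85 | r0:81,r1:-83,r2:-2,r3:-85,r4:Mul1
c16: CDB Add1=27 | r0:81,r1:-83,r2:-2,r3:-85,r4:Mul1
c17: - | r0:81,r1:-83,r2:-2,r3:-85,r4:Mul1
c18: - | r0:81,r1:-83,r2:-2,r3:-85,r4:Mul1
c19: - | r0:81,r1:-83,r2:-2,r3:-85,r4:Mul1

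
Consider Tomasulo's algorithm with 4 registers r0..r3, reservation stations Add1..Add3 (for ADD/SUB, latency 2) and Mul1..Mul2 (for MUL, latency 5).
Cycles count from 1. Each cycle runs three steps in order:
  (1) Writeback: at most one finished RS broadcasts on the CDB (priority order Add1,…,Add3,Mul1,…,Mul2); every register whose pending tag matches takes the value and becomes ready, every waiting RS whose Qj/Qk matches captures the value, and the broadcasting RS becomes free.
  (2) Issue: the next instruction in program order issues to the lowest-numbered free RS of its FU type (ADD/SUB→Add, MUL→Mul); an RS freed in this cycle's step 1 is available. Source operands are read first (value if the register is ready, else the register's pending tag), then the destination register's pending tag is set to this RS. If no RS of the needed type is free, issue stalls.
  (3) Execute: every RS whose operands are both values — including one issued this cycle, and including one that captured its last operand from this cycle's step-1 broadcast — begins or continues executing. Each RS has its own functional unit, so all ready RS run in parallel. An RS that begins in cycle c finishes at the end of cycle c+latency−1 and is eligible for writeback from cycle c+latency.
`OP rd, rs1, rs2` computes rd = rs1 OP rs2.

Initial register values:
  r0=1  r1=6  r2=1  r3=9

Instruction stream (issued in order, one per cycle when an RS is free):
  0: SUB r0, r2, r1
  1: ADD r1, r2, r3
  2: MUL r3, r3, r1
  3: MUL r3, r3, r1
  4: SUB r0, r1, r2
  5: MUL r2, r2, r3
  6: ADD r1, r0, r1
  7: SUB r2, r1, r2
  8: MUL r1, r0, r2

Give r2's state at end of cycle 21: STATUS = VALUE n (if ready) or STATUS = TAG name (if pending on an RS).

STATUS = VALUE -881

cycle 1: issue SUB r0<-Add1 // r0:Add1,r1:6,r2:1,r3:9
cycle 2: issue ADD r1<-Add2 // r0:Add1,r1:Add2,r2:1,r3:9
cycle 3: CDB Add1=-5; issue MUL r3<-Mul1 // r0:-5,r1:Add2,r2:1,r3:Mul1
cycle 4: CDB Add2=10; issue MUL r3<-Mul2 // r0:-5,r1:10,r2:1,r3:Mul2
cycle 5: issue SUB r0<-Add1 // r0:Add1,r1:10,r2:1,r3:Mul2
cycle 6: stall // r0:Add1,r1:10,r2:1,r3:Mul2
cycle 7: CDB Add1=9; stall // r0:9,r1:10,r2:1,r3:Mul2
cycle 8: stall // r0:9,r1:10,r2:1,r3:Mul2
cycle 9: CDB Mul1=90; issue MUL r2<-Mul1 // r0:9,r1:10,r2:Mul1,r3:Mul2
cycle 10: issue ADD r1<-Add1 // r0:9,r1:Add1,r2:Mul1,r3:Mul2
cycle 11: issue SUB r2<-Add2 // r0:9,r1:Add1,r2:Add2,r3:Mul2
cycle 12: CDB Add1=19; stall // r0:9,r1:19,r2:Add2,r3:Mul2
cycle 13: stall // r0:9,r1:19,r2:Add2,r3:Mul2
cycle 14: CDB Mul2=900; issue MUL r1<-Mul2 // r0:9,r1:Mul2,r2:Add2,r3:900
cycle 15: - // r0:9,r1:Mul2,r2:Add2,r3:900
cycle 16: - // r0:9,r1:Mul2,r2:Add2,r3:900
cycle 17: - // r0:9,r1:Mul2,r2:Add2,r3:900
cycle 18: - // r0:9,r1:Mul2,r2:Add2,r3:900
cycle 19: CDB Mul1=900 // r0:9,r1:Mul2,r2:Add2,r3:900
cycle 20: - // r0:9,r1:Mul2,r2:Add2,r3:900
cycle 21: CDB Add2=-881 // r0:9,r1:Mul2,r2:-881,r3:900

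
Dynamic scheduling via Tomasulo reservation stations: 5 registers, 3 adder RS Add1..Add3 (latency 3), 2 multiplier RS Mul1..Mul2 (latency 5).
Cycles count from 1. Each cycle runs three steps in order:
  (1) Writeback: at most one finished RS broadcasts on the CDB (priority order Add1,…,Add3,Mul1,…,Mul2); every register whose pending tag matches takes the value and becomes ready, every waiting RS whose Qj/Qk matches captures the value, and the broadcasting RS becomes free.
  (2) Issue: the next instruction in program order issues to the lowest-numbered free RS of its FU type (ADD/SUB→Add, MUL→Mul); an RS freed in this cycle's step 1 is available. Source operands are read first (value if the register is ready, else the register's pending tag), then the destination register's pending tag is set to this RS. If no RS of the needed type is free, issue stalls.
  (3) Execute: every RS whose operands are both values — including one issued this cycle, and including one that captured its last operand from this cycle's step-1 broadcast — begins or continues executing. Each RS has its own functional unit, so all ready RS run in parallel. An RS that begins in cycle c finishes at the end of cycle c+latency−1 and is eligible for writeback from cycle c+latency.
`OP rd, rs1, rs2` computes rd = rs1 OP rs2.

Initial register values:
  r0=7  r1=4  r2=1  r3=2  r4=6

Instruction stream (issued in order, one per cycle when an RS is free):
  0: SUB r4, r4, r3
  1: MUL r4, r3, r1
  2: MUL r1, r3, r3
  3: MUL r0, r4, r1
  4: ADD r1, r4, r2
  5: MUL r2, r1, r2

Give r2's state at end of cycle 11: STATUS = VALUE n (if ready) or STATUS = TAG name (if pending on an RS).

STATUS = TAG Mul2

cycle 1: issue SUB r4<-Add1 // r0:7,r1:4,r2:1,r3:2,r4:Add1
cycle 2: issue MUL r4<-Mul1 // r0:7,r1:4,r2:1,r3:2,r4:Mul1
cycle 3: issue MUL r1<-Mul2 // r0:7,r1:Mul2,r2:1,r3:2,r4:Mul1
cycle 4: CDB Add1=4; stall // r0:7,r1:Mul2,r2:1,r3:2,r4:Mul1
cycle 5: stall // r0:7,r1:Mul2,r2:1,r3:2,r4:Mul1
cycle 6: stall // r0:7,r1:Mul2,r2:1,r3:2,r4:Mul1
cycle 7: CDB Mul1=8; issue MUL r0<-Mul1 // r0:Mul1,r1:Mul2,r2:1,r3:2,r4:8
cycle 8: CDB Mul2=4; issue ADD r1<-Add1 // r0:Mul1,r1:Add1,r2:1,r3:2,r4:8
cycle 9: issue MUL r2<-Mul2 // r0:Mul1,r1:Add1,r2:Mul2,r3:2,r4:8
cycle 10: - // r0:Mul1,r1:Add1,r2:Mul2,r3:2,r4:8
cycle 11: CDB Add1=9 // r0:Mul1,r1:9,r2:Mul2,r3:2,r4:8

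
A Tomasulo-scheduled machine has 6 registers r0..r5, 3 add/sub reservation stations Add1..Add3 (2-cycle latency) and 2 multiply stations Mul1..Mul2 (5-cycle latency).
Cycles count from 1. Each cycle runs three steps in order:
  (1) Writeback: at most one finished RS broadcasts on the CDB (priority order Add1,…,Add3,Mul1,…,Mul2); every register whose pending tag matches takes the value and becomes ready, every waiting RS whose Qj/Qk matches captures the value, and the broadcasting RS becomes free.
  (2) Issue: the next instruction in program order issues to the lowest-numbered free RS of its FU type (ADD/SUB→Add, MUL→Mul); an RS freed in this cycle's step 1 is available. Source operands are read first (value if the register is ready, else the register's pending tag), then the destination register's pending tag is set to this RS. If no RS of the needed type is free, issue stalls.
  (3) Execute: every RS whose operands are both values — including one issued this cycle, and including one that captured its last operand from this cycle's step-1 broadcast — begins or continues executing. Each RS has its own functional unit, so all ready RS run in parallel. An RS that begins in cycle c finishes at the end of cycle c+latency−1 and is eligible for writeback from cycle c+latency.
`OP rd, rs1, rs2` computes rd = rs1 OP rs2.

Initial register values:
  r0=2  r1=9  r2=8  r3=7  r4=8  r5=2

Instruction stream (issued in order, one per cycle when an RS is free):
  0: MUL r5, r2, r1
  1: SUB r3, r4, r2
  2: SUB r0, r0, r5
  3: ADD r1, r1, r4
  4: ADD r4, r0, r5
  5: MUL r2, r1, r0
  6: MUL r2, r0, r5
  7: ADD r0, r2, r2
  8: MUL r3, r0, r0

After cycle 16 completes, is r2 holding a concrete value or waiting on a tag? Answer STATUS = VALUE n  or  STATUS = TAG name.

STATUS = VALUE -5040

c1: issue MUL r5<-Mul1 | r0:2,r1:9,r2:8,r3:7,r4:8,r5:Mul1
c2: issue SUB r3<-Add1 | r0:2,r1:9,r2:8,r3:Add1,r4:8,r5:Mul1
c3: issue SUB r0<-Add2 | r0:Add2,r1:9,r2:8,r3:Add1,r4:8,r5:Mul1
c4: CDB Add1=0; issue ADD r1<-Add1 | r0:Add2,r1:Add1,r2:8,r3:0,r4:8,r5:Mul1
c5: issue ADD r4<-Add3 | r0:Add2,r1:Add1,r2:8,r3:0,r4:Add3,r5:Mul1
c6: CDB Add1=17; issue MUL r2<-Mul2 | r0:Add2,r1:17,r2:Mul2,r3:0,r4:Add3,r5:Mul1
c7: CDB Mul1=72; issue MUL r2<-Mul1 | r0:Add2,r1:17,r2:Mul1,r3:0,r4:Add3,r5:72
c8: issue ADD r0<-Add1 | r0:Add1,r1:17,r2:Mul1,r3:0,r4:Add3,r5:72
c9: CDB Add2=-70; stall | r0:Add1,r1:17,r2:Mul1,r3:0,r4:Add3,r5:72
c10: stall | r0:Add1,r1:17,r2:Mul1,r3:0,r4:Add3,r5:72
c11: CDB Add3=2; stall | r0:Add1,r1:17,r2:Mul1,r3:0,r4:2,r5:72
c12: stall | r0:Add1,r1:17,r2:Mul1,r3:0,r4:2,r5:72
c13: stall | r0:Add1,r1:17,r2:Mul1,r3:0,r4:2,r5:72
c14: CDB Mul1=-5040; issue MUL r3<-Mul1 | r0:Add1,r1:17,r2:-5040,r3:Mul1,r4:2,r5:72
c15: CDB Mul2=-1190 | r0:Add1,r1:17,r2:-5040,r3:Mul1,r4:2,r5:72
c16: CDB Add1=-10080 | r0:-10080,r1:17,r2:-5040,r3:Mul1,r4:2,r5:72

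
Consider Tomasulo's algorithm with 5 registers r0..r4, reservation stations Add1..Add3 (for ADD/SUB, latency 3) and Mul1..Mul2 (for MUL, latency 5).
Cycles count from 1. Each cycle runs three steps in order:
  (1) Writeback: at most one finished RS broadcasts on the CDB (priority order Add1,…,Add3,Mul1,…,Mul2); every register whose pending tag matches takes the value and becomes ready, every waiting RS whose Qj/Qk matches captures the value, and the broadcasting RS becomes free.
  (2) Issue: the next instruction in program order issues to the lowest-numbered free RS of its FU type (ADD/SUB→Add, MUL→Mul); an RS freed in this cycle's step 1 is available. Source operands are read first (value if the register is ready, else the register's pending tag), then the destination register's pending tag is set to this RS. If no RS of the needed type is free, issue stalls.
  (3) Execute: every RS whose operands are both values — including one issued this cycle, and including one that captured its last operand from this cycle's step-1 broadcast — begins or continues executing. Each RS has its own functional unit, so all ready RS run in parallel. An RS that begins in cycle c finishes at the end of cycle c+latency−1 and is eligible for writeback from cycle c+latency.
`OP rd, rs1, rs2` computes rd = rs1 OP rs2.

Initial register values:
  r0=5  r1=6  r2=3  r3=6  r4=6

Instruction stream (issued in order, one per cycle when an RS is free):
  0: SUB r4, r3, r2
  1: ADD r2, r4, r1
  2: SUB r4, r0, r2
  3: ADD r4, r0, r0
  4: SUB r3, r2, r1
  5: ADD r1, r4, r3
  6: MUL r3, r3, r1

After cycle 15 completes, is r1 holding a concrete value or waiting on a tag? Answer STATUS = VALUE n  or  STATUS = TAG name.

STATUS = VALUE 13

  c1: issue SUB r4<-Add1  regs: r0:5,r1:6,r2:3,r3:6,r4:Add1
  c2: issue ADD r2<-Add2  regs: r0:5,r1:6,r2:Add2,r3:6,r4:Add1
  c3: issue SUB r4<-Add3  regs: r0:5,r1:6,r2:Add2,r3:6,r4:Add3
  c4: CDB Add1=3; issue ADD r4<-Add1  regs: r0:5,r1:6,r2:Add2,r3:6,r4:Add1
  c5: stall  regs: r0:5,r1:6,r2:Add2,r3:6,r4:Add1
  c6: stall  regs: r0:5,r1:6,r2:Add2,r3:6,r4:Add1
  c7: CDB Add1=10; issue SUB r3<-Add1  regs: r0:5,r1:6,r2:Add2,r3:Add1,r4:10
  c8: CDB Add2=9; issue ADD r1<-Add2  regs: r0:5,r1:Add2,r2:9,r3:Add1,r4:10
  c9: issue MUL r3<-Mul1  regs: r0:5,r1:Add2,r2:9,r3:Mul1,r4:10
  c10: -  regs: r0:5,r1:Add2,r2:9,r3:Mul1,r4:10
  c11: CDB Add1=3  regs: r0:5,r1:Add2,r2:9,r3:Mul1,r4:10
  c12: CDB Add3=-4  regs: r0:5,r1:Add2,r2:9,r3:Mul1,r4:10
  c13: -  regs: r0:5,r1:Add2,r2:9,r3:Mul1,r4:10
  c14: CDB Add2=13  regs: r0:5,r1:13,r2:9,r3:Mul1,r4:10
  c15: -  regs: r0:5,r1:13,r2:9,r3:Mul1,r4:10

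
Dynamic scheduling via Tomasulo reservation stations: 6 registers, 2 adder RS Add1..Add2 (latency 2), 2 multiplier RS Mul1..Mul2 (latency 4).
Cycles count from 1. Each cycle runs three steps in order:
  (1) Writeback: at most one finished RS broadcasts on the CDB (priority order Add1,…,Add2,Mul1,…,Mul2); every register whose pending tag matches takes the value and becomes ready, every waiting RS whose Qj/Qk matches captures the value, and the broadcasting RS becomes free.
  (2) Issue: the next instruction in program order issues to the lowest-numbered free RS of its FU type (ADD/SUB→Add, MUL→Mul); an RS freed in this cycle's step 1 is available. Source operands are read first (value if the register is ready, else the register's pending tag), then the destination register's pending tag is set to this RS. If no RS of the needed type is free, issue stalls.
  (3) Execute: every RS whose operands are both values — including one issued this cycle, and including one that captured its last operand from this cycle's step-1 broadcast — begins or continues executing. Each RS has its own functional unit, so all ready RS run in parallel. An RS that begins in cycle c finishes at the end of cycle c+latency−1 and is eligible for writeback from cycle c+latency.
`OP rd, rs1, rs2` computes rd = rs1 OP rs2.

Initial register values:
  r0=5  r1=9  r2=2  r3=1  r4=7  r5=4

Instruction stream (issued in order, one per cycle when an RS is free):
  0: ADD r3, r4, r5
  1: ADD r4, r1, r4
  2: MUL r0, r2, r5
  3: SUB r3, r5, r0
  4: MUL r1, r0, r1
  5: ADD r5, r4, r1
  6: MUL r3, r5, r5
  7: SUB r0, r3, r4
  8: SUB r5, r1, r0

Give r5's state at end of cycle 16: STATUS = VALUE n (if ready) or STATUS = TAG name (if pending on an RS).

cycle 1: issue ADD r3<-Add1 // r0:5,r1:9,r2:2,r3:Add1,r4:7,r5:4
cycle 2: issue ADD r4<-Add2 // r0:5,r1:9,r2:2,r3:Add1,r4:Add2,r5:4
cycle 3: CDB Add1=11; issue MUL r0<-Mul1 // r0:Mul1,r1:9,r2:2,r3:11,r4:Add2,r5:4
cycle 4: CDB Add2=16; issue SUB r3<-Add1 // r0:Mul1,r1:9,r2:2,r3:Add1,r4:16,r5:4
cycle 5: issue MUL r1<-Mul2 // r0:Mul1,r1:Mul2,r2:2,r3:Add1,r4:16,r5:4
cycle 6: issue ADD r5<-Add2 // r0:Mul1,r1:Mul2,r2:2,r3:Add1,r4:16,r5:Add2
cycle 7: CDB Mul1=8; issue MUL r3<-Mul1 // r0:8,r1:Mul2,r2:2,r3:Mul1,r4:16,r5:Add2
cycle 8: stall // r0:8,r1:Mul2,r2:2,r3:Mul1,r4:16,r5:Add2
cycle 9: CDB Add1=-4; issue SUB r0<-Add1 // r0:Add1,r1:Mul2,r2:2,r3:Mul1,r4:16,r5:Add2
cycle 10: stall // r0:Add1,r1:Mul2,r2:2,r3:Mul1,r4:16,r5:Add2
cycle 11: CDB Mul2=72; stall // r0:Add1,r1:72,r2:2,r3:Mul1,r4:16,r5:Add2
cycle 12: stall // r0:Add1,r1:72,r2:2,r3:Mul1,r4:16,r5:Add2
cycle 13: CDB Add2=88; issue SUB r5<-Add2 // r0:Add1,r1:72,r2:2,r3:Mul1,r4:16,r5:Add2
cycle 14: - // r0:Add1,r1:72,r2:2,r3:Mul1,r4:16,r5:Add2
cycle 15: - // r0:Add1,r1:72,r2:2,r3:Mul1,r4:16,r5:Add2
cycle 16: - // r0:Add1,r1:72,r2:2,r3:Mul1,r4:16,r5:Add2

STATUS = TAG Add2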